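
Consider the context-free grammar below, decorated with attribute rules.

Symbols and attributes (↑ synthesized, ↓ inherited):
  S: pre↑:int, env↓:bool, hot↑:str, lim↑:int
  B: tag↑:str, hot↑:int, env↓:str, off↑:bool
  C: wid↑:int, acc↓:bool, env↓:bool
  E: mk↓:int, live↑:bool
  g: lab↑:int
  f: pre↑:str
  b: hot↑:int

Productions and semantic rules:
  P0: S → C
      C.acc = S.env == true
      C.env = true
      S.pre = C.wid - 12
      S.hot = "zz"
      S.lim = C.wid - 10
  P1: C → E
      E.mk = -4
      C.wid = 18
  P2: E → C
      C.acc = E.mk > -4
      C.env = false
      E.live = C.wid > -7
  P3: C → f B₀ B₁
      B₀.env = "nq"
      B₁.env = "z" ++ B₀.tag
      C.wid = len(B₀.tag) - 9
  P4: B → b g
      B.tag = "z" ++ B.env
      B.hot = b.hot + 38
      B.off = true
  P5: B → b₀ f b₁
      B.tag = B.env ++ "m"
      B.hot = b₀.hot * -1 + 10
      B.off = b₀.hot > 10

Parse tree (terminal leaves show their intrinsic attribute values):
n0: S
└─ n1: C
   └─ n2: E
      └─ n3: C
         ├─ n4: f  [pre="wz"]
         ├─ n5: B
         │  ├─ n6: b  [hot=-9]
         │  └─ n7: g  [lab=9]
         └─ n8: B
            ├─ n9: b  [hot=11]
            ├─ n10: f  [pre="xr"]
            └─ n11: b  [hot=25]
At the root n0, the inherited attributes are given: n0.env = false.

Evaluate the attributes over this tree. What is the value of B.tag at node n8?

1. n0.env = false  [given at root]
2. n1.acc = false  [S.env == true]
3. n1.env = true  [true]
4. n2.mk = -4  [-4]
5. n3.acc = false  [E.mk > -4]
6. n3.env = false  [false]
7. n4.pre = "wz"  [terminal]
8. n5.env = "nq"  ["nq"]
9. n6.hot = -9  [terminal]
10. n7.lab = 9  [terminal]
11. n5.tag = "znq"  ["z" ++ B.env]
12. n5.hot = 29  [b.hot + 38]
13. n5.off = true  [true]
14. n8.env = "zznq"  ["z" ++ B₀.tag]
15. n9.hot = 11  [terminal]
16. n10.pre = "xr"  [terminal]
17. n11.hot = 25  [terminal]
18. n8.tag = "zznqm"  [B.env ++ "m"]
19. n8.hot = -1  [b₀.hot * -1 + 10]
20. n8.off = true  [b₀.hot > 10]
21. n3.wid = -6  [len(B₀.tag) - 9]
22. n2.live = true  [C.wid > -7]
23. n1.wid = 18  [18]
24. n0.pre = 6  [C.wid - 12]
25. n0.hot = "zz"  ["zz"]
26. n0.lim = 8  [C.wid - 10]

"zznqm"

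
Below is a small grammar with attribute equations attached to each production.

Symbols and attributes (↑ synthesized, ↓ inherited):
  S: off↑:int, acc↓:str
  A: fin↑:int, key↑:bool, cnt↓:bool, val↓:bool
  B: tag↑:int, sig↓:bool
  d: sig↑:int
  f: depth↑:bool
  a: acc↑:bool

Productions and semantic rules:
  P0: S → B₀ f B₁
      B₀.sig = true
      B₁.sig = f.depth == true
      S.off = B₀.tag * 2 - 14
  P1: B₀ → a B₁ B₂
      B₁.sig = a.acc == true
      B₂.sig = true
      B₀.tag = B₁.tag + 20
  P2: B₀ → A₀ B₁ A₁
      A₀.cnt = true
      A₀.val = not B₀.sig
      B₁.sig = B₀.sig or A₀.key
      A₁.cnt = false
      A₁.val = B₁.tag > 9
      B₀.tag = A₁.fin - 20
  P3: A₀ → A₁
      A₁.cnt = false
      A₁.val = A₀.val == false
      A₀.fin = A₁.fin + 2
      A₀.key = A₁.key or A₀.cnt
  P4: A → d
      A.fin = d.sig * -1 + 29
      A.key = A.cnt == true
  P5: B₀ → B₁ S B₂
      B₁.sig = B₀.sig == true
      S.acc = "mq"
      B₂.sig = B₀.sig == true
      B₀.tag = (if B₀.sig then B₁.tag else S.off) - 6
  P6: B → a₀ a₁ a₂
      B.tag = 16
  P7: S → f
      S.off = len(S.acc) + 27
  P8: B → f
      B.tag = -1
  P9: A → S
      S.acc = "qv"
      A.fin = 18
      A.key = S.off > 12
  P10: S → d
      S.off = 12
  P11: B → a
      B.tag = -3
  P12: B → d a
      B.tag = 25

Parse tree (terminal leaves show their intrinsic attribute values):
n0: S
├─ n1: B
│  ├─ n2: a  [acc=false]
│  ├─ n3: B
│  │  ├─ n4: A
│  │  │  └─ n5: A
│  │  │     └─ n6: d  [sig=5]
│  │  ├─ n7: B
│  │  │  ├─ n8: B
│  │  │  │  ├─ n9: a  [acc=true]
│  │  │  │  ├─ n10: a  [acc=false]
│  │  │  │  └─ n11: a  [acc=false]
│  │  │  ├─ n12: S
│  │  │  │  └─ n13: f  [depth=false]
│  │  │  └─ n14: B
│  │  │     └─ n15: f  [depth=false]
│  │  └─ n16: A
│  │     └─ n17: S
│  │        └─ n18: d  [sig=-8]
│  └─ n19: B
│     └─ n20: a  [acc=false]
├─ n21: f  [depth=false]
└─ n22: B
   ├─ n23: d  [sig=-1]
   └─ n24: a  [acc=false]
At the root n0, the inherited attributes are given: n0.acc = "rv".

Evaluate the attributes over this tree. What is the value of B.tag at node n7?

1. n0.acc = "rv"  [given at root]
2. n1.sig = true  [true]
3. n2.acc = false  [terminal]
4. n3.sig = false  [a.acc == true]
5. n4.cnt = true  [true]
6. n4.val = true  [not B₀.sig]
7. n5.cnt = false  [false]
8. n5.val = false  [A₀.val == false]
9. n6.sig = 5  [terminal]
10. n5.fin = 24  [d.sig * -1 + 29]
11. n5.key = false  [A.cnt == true]
12. n4.fin = 26  [A₁.fin + 2]
13. n4.key = true  [A₁.key or A₀.cnt]
14. n7.sig = true  [B₀.sig or A₀.key]
15. n8.sig = true  [B₀.sig == true]
16. n9.acc = true  [terminal]
17. n10.acc = false  [terminal]
18. n11.acc = false  [terminal]
19. n8.tag = 16  [16]
20. n12.acc = "mq"  ["mq"]
21. n13.depth = false  [terminal]
22. n12.off = 29  [len(S.acc) + 27]
23. n14.sig = true  [B₀.sig == true]
24. n15.depth = false  [terminal]
25. n14.tag = -1  [-1]
26. n7.tag = 10  [(if B₀.sig then B₁.tag else S.off) - 6]
27. n16.cnt = false  [false]
28. n16.val = true  [B₁.tag > 9]
29. n17.acc = "qv"  ["qv"]
30. n18.sig = -8  [terminal]
31. n17.off = 12  [12]
32. n16.fin = 18  [18]
33. n16.key = false  [S.off > 12]
34. n3.tag = -2  [A₁.fin - 20]
35. n19.sig = true  [true]
36. n20.acc = false  [terminal]
37. n19.tag = -3  [-3]
38. n1.tag = 18  [B₁.tag + 20]
39. n21.depth = false  [terminal]
40. n22.sig = false  [f.depth == true]
41. n23.sig = -1  [terminal]
42. n24.acc = false  [terminal]
43. n22.tag = 25  [25]
44. n0.off = 22  [B₀.tag * 2 - 14]

10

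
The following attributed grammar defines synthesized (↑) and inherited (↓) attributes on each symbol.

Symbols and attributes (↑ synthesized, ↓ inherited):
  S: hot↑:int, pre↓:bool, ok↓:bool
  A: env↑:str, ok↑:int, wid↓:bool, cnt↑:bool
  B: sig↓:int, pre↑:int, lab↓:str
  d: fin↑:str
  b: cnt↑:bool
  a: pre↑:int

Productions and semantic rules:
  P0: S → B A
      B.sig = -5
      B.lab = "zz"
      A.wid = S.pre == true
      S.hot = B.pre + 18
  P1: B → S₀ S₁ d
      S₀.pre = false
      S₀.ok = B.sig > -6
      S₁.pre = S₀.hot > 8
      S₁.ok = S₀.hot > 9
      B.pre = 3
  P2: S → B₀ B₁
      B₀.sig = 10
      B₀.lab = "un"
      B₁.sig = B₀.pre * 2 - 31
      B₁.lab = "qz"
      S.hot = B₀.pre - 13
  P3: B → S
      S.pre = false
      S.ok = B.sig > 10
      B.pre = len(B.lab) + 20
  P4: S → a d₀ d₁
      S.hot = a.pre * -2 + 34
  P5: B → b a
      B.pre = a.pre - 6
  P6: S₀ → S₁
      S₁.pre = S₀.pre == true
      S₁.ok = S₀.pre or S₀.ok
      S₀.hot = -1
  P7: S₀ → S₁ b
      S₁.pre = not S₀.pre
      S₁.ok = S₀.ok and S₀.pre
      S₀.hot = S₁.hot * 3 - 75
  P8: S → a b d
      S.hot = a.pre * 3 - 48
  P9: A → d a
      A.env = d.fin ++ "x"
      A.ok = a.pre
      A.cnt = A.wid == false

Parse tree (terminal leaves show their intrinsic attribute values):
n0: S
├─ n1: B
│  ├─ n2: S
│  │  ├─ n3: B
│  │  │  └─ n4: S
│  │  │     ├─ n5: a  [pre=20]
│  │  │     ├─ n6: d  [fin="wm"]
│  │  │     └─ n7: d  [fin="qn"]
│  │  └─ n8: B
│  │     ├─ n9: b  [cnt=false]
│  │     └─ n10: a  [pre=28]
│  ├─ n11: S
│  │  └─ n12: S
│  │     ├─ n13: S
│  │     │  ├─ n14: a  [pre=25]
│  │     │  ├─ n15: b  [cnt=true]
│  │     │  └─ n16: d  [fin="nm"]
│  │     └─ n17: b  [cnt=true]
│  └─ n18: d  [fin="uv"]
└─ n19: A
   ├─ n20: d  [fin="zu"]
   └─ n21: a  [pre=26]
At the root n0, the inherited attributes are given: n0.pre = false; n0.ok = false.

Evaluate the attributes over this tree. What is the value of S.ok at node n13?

true

1. n0.pre = false  [given at root]
2. n0.ok = false  [given at root]
3. n1.sig = -5  [-5]
4. n1.lab = "zz"  ["zz"]
5. n2.pre = false  [false]
6. n2.ok = true  [B.sig > -6]
7. n3.sig = 10  [10]
8. n3.lab = "un"  ["un"]
9. n4.pre = false  [false]
10. n4.ok = false  [B.sig > 10]
11. n5.pre = 20  [terminal]
12. n6.fin = "wm"  [terminal]
13. n7.fin = "qn"  [terminal]
14. n4.hot = -6  [a.pre * -2 + 34]
15. n3.pre = 22  [len(B.lab) + 20]
16. n8.sig = 13  [B₀.pre * 2 - 31]
17. n8.lab = "qz"  ["qz"]
18. n9.cnt = false  [terminal]
19. n10.pre = 28  [terminal]
20. n8.pre = 22  [a.pre - 6]
21. n2.hot = 9  [B₀.pre - 13]
22. n11.pre = true  [S₀.hot > 8]
23. n11.ok = false  [S₀.hot > 9]
24. n12.pre = true  [S₀.pre == true]
25. n12.ok = true  [S₀.pre or S₀.ok]
26. n13.pre = false  [not S₀.pre]
27. n13.ok = true  [S₀.ok and S₀.pre]
28. n14.pre = 25  [terminal]
29. n15.cnt = true  [terminal]
30. n16.fin = "nm"  [terminal]
31. n13.hot = 27  [a.pre * 3 - 48]
32. n17.cnt = true  [terminal]
33. n12.hot = 6  [S₁.hot * 3 - 75]
34. n11.hot = -1  [-1]
35. n18.fin = "uv"  [terminal]
36. n1.pre = 3  [3]
37. n19.wid = false  [S.pre == true]
38. n20.fin = "zu"  [terminal]
39. n21.pre = 26  [terminal]
40. n19.env = "zux"  [d.fin ++ "x"]
41. n19.ok = 26  [a.pre]
42. n19.cnt = true  [A.wid == false]
43. n0.hot = 21  [B.pre + 18]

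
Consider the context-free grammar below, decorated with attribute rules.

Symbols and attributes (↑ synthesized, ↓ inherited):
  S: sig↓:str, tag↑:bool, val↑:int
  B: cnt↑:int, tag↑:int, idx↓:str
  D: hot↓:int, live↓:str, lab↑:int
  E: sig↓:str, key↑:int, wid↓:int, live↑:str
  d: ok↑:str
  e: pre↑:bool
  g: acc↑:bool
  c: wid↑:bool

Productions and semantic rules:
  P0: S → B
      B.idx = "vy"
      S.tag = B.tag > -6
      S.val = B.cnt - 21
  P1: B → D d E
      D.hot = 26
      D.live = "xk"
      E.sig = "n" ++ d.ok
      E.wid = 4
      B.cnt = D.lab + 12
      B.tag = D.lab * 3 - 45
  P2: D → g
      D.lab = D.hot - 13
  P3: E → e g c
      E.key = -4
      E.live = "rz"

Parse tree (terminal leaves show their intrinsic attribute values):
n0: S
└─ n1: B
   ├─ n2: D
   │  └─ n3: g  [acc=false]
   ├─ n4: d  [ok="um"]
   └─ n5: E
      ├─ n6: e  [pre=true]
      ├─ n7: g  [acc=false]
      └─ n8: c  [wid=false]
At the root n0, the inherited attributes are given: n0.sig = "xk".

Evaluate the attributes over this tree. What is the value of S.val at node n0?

1. n0.sig = "xk"  [given at root]
2. n1.idx = "vy"  ["vy"]
3. n2.hot = 26  [26]
4. n2.live = "xk"  ["xk"]
5. n3.acc = false  [terminal]
6. n2.lab = 13  [D.hot - 13]
7. n4.ok = "um"  [terminal]
8. n5.sig = "num"  ["n" ++ d.ok]
9. n5.wid = 4  [4]
10. n6.pre = true  [terminal]
11. n7.acc = false  [terminal]
12. n8.wid = false  [terminal]
13. n5.key = -4  [-4]
14. n5.live = "rz"  ["rz"]
15. n1.cnt = 25  [D.lab + 12]
16. n1.tag = -6  [D.lab * 3 - 45]
17. n0.tag = false  [B.tag > -6]
18. n0.val = 4  [B.cnt - 21]

4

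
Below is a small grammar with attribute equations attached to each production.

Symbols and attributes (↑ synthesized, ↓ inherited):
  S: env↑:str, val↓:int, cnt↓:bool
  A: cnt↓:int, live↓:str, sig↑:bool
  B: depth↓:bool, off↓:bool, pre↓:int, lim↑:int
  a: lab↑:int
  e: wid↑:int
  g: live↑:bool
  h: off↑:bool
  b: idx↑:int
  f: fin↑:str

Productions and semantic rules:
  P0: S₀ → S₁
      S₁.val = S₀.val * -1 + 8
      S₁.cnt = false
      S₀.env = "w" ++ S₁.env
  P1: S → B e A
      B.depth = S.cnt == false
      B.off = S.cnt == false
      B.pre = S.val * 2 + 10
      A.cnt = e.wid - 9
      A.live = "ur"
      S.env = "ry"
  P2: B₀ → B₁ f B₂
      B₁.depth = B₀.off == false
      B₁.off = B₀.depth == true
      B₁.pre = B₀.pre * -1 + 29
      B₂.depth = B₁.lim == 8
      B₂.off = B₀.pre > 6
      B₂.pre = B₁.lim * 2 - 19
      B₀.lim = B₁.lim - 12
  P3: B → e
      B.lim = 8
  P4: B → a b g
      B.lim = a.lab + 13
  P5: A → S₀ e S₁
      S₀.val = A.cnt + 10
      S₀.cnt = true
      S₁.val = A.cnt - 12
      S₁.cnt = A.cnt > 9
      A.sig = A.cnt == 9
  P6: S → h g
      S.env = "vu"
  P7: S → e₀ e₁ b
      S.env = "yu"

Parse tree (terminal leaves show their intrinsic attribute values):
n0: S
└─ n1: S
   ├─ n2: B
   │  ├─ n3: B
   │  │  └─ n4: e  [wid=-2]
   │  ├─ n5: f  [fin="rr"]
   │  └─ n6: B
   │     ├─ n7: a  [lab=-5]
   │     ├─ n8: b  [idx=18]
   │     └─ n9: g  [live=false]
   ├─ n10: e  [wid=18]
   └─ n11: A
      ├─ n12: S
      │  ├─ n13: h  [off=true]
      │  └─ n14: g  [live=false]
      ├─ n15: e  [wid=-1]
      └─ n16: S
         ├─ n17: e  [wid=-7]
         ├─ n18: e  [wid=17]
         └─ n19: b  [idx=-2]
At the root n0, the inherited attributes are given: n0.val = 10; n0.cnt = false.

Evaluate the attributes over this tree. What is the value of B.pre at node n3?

1. n0.val = 10  [given at root]
2. n0.cnt = false  [given at root]
3. n1.val = -2  [S₀.val * -1 + 8]
4. n1.cnt = false  [false]
5. n2.depth = true  [S.cnt == false]
6. n2.off = true  [S.cnt == false]
7. n2.pre = 6  [S.val * 2 + 10]
8. n3.depth = false  [B₀.off == false]
9. n3.off = true  [B₀.depth == true]
10. n3.pre = 23  [B₀.pre * -1 + 29]
11. n4.wid = -2  [terminal]
12. n3.lim = 8  [8]
13. n5.fin = "rr"  [terminal]
14. n6.depth = true  [B₁.lim == 8]
15. n6.off = false  [B₀.pre > 6]
16. n6.pre = -3  [B₁.lim * 2 - 19]
17. n7.lab = -5  [terminal]
18. n8.idx = 18  [terminal]
19. n9.live = false  [terminal]
20. n6.lim = 8  [a.lab + 13]
21. n2.lim = -4  [B₁.lim - 12]
22. n10.wid = 18  [terminal]
23. n11.cnt = 9  [e.wid - 9]
24. n11.live = "ur"  ["ur"]
25. n12.val = 19  [A.cnt + 10]
26. n12.cnt = true  [true]
27. n13.off = true  [terminal]
28. n14.live = false  [terminal]
29. n12.env = "vu"  ["vu"]
30. n15.wid = -1  [terminal]
31. n16.val = -3  [A.cnt - 12]
32. n16.cnt = false  [A.cnt > 9]
33. n17.wid = -7  [terminal]
34. n18.wid = 17  [terminal]
35. n19.idx = -2  [terminal]
36. n16.env = "yu"  ["yu"]
37. n11.sig = true  [A.cnt == 9]
38. n1.env = "ry"  ["ry"]
39. n0.env = "wry"  ["w" ++ S₁.env]

23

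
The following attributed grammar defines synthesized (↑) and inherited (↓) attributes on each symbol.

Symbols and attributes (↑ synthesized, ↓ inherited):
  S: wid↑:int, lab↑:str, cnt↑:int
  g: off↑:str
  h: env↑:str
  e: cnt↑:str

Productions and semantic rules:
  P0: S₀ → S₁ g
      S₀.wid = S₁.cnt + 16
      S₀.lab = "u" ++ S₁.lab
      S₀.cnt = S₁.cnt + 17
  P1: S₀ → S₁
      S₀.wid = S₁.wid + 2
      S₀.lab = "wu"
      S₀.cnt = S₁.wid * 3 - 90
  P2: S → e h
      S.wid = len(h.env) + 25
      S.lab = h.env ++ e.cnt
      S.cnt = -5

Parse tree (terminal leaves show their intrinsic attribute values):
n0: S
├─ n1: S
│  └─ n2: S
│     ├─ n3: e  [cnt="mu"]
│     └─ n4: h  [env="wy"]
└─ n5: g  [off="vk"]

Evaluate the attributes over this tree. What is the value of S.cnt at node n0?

8

1. n3.cnt = "mu"  [terminal]
2. n4.env = "wy"  [terminal]
3. n2.wid = 27  [len(h.env) + 25]
4. n2.lab = "wymu"  [h.env ++ e.cnt]
5. n2.cnt = -5  [-5]
6. n1.wid = 29  [S₁.wid + 2]
7. n1.lab = "wu"  ["wu"]
8. n1.cnt = -9  [S₁.wid * 3 - 90]
9. n5.off = "vk"  [terminal]
10. n0.wid = 7  [S₁.cnt + 16]
11. n0.lab = "uwu"  ["u" ++ S₁.lab]
12. n0.cnt = 8  [S₁.cnt + 17]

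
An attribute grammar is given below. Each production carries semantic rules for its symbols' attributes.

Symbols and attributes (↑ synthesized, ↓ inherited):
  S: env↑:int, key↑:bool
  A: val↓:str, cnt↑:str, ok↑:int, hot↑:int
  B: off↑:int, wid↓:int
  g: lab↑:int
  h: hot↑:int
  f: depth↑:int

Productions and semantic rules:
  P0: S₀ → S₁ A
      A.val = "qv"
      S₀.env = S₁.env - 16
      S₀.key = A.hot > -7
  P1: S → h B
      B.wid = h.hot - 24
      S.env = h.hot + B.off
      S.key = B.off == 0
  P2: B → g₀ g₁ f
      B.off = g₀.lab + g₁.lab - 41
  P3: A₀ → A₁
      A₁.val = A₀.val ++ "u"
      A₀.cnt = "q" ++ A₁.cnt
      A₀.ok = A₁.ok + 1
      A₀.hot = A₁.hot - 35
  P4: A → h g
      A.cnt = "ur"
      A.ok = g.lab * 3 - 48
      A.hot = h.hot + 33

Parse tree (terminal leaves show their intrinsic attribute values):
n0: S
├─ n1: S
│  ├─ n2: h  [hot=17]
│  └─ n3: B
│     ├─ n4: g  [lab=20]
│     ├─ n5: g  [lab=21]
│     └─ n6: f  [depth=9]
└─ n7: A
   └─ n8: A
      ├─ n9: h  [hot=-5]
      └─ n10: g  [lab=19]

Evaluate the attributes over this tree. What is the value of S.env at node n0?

1

1. n2.hot = 17  [terminal]
2. n3.wid = -7  [h.hot - 24]
3. n4.lab = 20  [terminal]
4. n5.lab = 21  [terminal]
5. n6.depth = 9  [terminal]
6. n3.off = 0  [g₀.lab + g₁.lab - 41]
7. n1.env = 17  [h.hot + B.off]
8. n1.key = true  [B.off == 0]
9. n7.val = "qv"  ["qv"]
10. n8.val = "qvu"  [A₀.val ++ "u"]
11. n9.hot = -5  [terminal]
12. n10.lab = 19  [terminal]
13. n8.cnt = "ur"  ["ur"]
14. n8.ok = 9  [g.lab * 3 - 48]
15. n8.hot = 28  [h.hot + 33]
16. n7.cnt = "qur"  ["q" ++ A₁.cnt]
17. n7.ok = 10  [A₁.ok + 1]
18. n7.hot = -7  [A₁.hot - 35]
19. n0.env = 1  [S₁.env - 16]
20. n0.key = false  [A.hot > -7]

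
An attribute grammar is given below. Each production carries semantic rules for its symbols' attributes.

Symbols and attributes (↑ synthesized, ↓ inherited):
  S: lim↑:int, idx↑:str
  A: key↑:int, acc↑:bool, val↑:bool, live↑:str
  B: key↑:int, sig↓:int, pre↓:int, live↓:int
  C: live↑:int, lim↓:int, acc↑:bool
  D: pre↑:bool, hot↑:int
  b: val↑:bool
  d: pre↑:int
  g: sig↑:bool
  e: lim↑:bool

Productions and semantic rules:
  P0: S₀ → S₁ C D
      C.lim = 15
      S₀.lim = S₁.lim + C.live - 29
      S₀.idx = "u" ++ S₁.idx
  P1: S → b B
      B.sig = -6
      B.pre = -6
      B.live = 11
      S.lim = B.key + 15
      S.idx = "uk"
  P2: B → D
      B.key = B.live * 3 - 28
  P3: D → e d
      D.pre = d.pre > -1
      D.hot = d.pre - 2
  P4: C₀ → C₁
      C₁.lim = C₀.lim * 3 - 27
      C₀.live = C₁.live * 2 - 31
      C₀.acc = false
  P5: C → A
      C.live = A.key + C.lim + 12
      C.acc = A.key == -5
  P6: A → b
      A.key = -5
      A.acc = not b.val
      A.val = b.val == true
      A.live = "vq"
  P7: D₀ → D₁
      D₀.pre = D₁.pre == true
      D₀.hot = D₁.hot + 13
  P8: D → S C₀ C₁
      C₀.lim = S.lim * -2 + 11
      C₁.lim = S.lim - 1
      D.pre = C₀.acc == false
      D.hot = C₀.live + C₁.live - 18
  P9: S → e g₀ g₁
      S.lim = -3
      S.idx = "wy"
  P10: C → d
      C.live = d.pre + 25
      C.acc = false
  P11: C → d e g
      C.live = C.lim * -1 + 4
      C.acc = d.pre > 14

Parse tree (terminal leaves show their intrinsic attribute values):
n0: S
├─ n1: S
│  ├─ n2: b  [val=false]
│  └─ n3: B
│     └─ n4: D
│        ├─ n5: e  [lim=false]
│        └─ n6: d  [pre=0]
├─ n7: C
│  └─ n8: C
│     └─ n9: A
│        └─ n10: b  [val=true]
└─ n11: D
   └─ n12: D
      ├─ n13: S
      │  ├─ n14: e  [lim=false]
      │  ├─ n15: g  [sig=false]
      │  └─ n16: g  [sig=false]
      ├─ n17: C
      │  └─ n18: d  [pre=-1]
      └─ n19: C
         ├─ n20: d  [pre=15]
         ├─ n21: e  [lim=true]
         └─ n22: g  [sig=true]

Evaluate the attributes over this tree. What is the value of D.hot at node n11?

27

1. n2.val = false  [terminal]
2. n3.sig = -6  [-6]
3. n3.pre = -6  [-6]
4. n3.live = 11  [11]
5. n5.lim = false  [terminal]
6. n6.pre = 0  [terminal]
7. n4.pre = true  [d.pre > -1]
8. n4.hot = -2  [d.pre - 2]
9. n3.key = 5  [B.live * 3 - 28]
10. n1.lim = 20  [B.key + 15]
11. n1.idx = "uk"  ["uk"]
12. n7.lim = 15  [15]
13. n8.lim = 18  [C₀.lim * 3 - 27]
14. n10.val = true  [terminal]
15. n9.key = -5  [-5]
16. n9.acc = false  [not b.val]
17. n9.val = true  [b.val == true]
18. n9.live = "vq"  ["vq"]
19. n8.live = 25  [A.key + C.lim + 12]
20. n8.acc = true  [A.key == -5]
21. n7.live = 19  [C₁.live * 2 - 31]
22. n7.acc = false  [false]
23. n14.lim = false  [terminal]
24. n15.sig = false  [terminal]
25. n16.sig = false  [terminal]
26. n13.lim = -3  [-3]
27. n13.idx = "wy"  ["wy"]
28. n17.lim = 17  [S.lim * -2 + 11]
29. n18.pre = -1  [terminal]
30. n17.live = 24  [d.pre + 25]
31. n17.acc = false  [false]
32. n19.lim = -4  [S.lim - 1]
33. n20.pre = 15  [terminal]
34. n21.lim = true  [terminal]
35. n22.sig = true  [terminal]
36. n19.live = 8  [C.lim * -1 + 4]
37. n19.acc = true  [d.pre > 14]
38. n12.pre = true  [C₀.acc == false]
39. n12.hot = 14  [C₀.live + C₁.live - 18]
40. n11.pre = true  [D₁.pre == true]
41. n11.hot = 27  [D₁.hot + 13]
42. n0.lim = 10  [S₁.lim + C.live - 29]
43. n0.idx = "uuk"  ["u" ++ S₁.idx]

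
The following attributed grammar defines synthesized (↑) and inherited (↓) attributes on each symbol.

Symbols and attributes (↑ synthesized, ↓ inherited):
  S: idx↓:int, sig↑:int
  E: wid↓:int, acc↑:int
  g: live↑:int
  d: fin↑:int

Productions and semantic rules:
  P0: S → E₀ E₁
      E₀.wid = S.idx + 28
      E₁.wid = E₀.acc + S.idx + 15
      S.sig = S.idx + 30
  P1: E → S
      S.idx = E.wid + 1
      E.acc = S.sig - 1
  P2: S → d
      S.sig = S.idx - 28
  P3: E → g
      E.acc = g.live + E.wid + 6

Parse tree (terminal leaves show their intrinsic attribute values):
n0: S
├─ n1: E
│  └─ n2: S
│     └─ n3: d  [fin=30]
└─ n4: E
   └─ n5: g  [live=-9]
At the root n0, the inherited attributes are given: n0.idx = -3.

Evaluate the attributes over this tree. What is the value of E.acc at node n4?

6

1. n0.idx = -3  [given at root]
2. n1.wid = 25  [S.idx + 28]
3. n2.idx = 26  [E.wid + 1]
4. n3.fin = 30  [terminal]
5. n2.sig = -2  [S.idx - 28]
6. n1.acc = -3  [S.sig - 1]
7. n4.wid = 9  [E₀.acc + S.idx + 15]
8. n5.live = -9  [terminal]
9. n4.acc = 6  [g.live + E.wid + 6]
10. n0.sig = 27  [S.idx + 30]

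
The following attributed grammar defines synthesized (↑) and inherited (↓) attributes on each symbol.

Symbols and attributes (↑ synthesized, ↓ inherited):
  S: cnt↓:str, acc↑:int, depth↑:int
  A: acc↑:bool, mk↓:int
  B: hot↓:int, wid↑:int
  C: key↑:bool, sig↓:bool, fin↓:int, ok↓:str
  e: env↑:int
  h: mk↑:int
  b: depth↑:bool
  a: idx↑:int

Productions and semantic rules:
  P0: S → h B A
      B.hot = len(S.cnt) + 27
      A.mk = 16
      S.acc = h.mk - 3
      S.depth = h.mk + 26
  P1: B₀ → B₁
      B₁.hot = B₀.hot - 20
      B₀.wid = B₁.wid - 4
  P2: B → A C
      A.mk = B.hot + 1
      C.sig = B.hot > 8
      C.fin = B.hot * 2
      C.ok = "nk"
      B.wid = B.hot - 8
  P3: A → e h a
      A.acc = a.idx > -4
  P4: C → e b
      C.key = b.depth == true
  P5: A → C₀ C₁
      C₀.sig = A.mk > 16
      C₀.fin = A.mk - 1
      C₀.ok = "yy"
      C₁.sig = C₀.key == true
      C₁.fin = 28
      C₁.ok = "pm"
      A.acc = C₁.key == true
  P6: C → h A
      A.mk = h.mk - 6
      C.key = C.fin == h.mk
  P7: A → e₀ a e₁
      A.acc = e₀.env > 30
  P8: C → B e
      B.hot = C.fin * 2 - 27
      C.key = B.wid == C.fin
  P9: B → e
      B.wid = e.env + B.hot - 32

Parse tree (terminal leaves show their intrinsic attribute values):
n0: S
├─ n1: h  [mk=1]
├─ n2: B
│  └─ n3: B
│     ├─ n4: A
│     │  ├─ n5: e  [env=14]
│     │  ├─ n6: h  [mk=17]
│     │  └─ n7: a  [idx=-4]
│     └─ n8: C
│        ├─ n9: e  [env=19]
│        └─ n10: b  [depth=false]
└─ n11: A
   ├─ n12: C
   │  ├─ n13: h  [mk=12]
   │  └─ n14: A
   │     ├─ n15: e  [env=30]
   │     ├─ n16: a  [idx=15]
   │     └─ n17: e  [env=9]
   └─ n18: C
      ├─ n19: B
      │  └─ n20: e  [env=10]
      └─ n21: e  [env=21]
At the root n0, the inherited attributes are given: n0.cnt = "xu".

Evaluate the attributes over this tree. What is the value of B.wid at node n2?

1. n0.cnt = "xu"  [given at root]
2. n1.mk = 1  [terminal]
3. n2.hot = 29  [len(S.cnt) + 27]
4. n3.hot = 9  [B₀.hot - 20]
5. n4.mk = 10  [B.hot + 1]
6. n5.env = 14  [terminal]
7. n6.mk = 17  [terminal]
8. n7.idx = -4  [terminal]
9. n4.acc = false  [a.idx > -4]
10. n8.sig = true  [B.hot > 8]
11. n8.fin = 18  [B.hot * 2]
12. n8.ok = "nk"  ["nk"]
13. n9.env = 19  [terminal]
14. n10.depth = false  [terminal]
15. n8.key = false  [b.depth == true]
16. n3.wid = 1  [B.hot - 8]
17. n2.wid = -3  [B₁.wid - 4]
18. n11.mk = 16  [16]
19. n12.sig = false  [A.mk > 16]
20. n12.fin = 15  [A.mk - 1]
21. n12.ok = "yy"  ["yy"]
22. n13.mk = 12  [terminal]
23. n14.mk = 6  [h.mk - 6]
24. n15.env = 30  [terminal]
25. n16.idx = 15  [terminal]
26. n17.env = 9  [terminal]
27. n14.acc = false  [e₀.env > 30]
28. n12.key = false  [C.fin == h.mk]
29. n18.sig = false  [C₀.key == true]
30. n18.fin = 28  [28]
31. n18.ok = "pm"  ["pm"]
32. n19.hot = 29  [C.fin * 2 - 27]
33. n20.env = 10  [terminal]
34. n19.wid = 7  [e.env + B.hot - 32]
35. n21.env = 21  [terminal]
36. n18.key = false  [B.wid == C.fin]
37. n11.acc = false  [C₁.key == true]
38. n0.acc = -2  [h.mk - 3]
39. n0.depth = 27  [h.mk + 26]

-3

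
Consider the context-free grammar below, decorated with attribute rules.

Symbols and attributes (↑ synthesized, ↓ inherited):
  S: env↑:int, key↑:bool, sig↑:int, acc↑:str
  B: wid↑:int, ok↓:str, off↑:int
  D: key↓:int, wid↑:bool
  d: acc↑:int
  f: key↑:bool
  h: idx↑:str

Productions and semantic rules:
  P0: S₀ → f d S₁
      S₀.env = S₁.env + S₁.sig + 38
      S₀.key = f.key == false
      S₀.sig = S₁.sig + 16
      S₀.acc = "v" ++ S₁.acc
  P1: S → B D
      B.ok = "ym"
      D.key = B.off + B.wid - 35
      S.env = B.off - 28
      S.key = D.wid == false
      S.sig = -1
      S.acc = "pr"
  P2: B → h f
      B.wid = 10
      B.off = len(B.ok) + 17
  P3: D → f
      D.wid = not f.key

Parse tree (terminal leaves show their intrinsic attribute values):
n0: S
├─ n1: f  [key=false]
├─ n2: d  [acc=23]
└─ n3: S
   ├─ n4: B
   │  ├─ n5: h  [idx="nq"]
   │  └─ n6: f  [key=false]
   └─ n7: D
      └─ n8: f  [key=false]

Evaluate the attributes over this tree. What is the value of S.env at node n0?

28

1. n1.key = false  [terminal]
2. n2.acc = 23  [terminal]
3. n4.ok = "ym"  ["ym"]
4. n5.idx = "nq"  [terminal]
5. n6.key = false  [terminal]
6. n4.wid = 10  [10]
7. n4.off = 19  [len(B.ok) + 17]
8. n7.key = -6  [B.off + B.wid - 35]
9. n8.key = false  [terminal]
10. n7.wid = true  [not f.key]
11. n3.env = -9  [B.off - 28]
12. n3.key = false  [D.wid == false]
13. n3.sig = -1  [-1]
14. n3.acc = "pr"  ["pr"]
15. n0.env = 28  [S₁.env + S₁.sig + 38]
16. n0.key = true  [f.key == false]
17. n0.sig = 15  [S₁.sig + 16]
18. n0.acc = "vpr"  ["v" ++ S₁.acc]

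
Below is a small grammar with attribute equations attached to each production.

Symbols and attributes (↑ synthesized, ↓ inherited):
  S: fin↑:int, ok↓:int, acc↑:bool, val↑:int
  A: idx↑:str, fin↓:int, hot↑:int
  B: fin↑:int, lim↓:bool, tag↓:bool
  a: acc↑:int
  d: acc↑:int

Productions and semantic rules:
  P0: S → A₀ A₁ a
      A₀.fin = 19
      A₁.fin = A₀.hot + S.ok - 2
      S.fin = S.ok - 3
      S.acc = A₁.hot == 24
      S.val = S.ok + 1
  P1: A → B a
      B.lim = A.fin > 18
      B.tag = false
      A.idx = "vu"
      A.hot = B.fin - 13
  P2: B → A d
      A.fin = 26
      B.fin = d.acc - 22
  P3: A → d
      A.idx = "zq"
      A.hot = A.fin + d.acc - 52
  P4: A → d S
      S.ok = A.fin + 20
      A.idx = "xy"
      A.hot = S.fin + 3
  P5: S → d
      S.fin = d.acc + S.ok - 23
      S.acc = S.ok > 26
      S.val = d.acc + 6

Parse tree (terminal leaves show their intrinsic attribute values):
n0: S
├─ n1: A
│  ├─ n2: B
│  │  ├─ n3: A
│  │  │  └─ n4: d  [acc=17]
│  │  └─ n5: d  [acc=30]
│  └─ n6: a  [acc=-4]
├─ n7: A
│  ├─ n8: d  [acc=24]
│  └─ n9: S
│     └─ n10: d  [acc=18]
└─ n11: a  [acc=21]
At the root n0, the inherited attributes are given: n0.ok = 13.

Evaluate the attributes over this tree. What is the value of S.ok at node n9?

26

1. n0.ok = 13  [given at root]
2. n1.fin = 19  [19]
3. n2.lim = true  [A.fin > 18]
4. n2.tag = false  [false]
5. n3.fin = 26  [26]
6. n4.acc = 17  [terminal]
7. n3.idx = "zq"  ["zq"]
8. n3.hot = -9  [A.fin + d.acc - 52]
9. n5.acc = 30  [terminal]
10. n2.fin = 8  [d.acc - 22]
11. n6.acc = -4  [terminal]
12. n1.idx = "vu"  ["vu"]
13. n1.hot = -5  [B.fin - 13]
14. n7.fin = 6  [A₀.hot + S.ok - 2]
15. n8.acc = 24  [terminal]
16. n9.ok = 26  [A.fin + 20]
17. n10.acc = 18  [terminal]
18. n9.fin = 21  [d.acc + S.ok - 23]
19. n9.acc = false  [S.ok > 26]
20. n9.val = 24  [d.acc + 6]
21. n7.idx = "xy"  ["xy"]
22. n7.hot = 24  [S.fin + 3]
23. n11.acc = 21  [terminal]
24. n0.fin = 10  [S.ok - 3]
25. n0.acc = true  [A₁.hot == 24]
26. n0.val = 14  [S.ok + 1]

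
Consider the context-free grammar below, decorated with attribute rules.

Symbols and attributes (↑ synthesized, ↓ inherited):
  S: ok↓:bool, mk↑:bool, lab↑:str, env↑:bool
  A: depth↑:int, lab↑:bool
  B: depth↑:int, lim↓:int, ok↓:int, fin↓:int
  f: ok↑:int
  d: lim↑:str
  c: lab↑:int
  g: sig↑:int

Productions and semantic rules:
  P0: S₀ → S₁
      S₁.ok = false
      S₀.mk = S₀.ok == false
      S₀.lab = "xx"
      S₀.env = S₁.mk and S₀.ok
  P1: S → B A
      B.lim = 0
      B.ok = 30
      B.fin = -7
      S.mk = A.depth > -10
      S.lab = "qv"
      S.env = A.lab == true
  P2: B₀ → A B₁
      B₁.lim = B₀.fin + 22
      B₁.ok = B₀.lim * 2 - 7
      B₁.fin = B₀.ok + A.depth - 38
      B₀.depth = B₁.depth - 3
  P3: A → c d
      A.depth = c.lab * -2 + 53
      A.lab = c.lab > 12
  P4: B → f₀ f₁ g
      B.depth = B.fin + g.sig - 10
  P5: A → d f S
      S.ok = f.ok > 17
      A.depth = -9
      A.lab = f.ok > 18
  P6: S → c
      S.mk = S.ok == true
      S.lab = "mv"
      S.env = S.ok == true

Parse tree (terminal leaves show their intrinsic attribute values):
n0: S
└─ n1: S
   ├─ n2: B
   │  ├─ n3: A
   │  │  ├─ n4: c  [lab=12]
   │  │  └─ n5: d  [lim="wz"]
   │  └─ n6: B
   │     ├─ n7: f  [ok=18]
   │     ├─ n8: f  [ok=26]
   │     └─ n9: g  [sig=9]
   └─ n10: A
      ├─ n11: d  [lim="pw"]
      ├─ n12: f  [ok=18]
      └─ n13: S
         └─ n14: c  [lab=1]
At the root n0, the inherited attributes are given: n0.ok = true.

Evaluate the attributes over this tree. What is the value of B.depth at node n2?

17

1. n0.ok = true  [given at root]
2. n1.ok = false  [false]
3. n2.lim = 0  [0]
4. n2.ok = 30  [30]
5. n2.fin = -7  [-7]
6. n4.lab = 12  [terminal]
7. n5.lim = "wz"  [terminal]
8. n3.depth = 29  [c.lab * -2 + 53]
9. n3.lab = false  [c.lab > 12]
10. n6.lim = 15  [B₀.fin + 22]
11. n6.ok = -7  [B₀.lim * 2 - 7]
12. n6.fin = 21  [B₀.ok + A.depth - 38]
13. n7.ok = 18  [terminal]
14. n8.ok = 26  [terminal]
15. n9.sig = 9  [terminal]
16. n6.depth = 20  [B.fin + g.sig - 10]
17. n2.depth = 17  [B₁.depth - 3]
18. n11.lim = "pw"  [terminal]
19. n12.ok = 18  [terminal]
20. n13.ok = true  [f.ok > 17]
21. n14.lab = 1  [terminal]
22. n13.mk = true  [S.ok == true]
23. n13.lab = "mv"  ["mv"]
24. n13.env = true  [S.ok == true]
25. n10.depth = -9  [-9]
26. n10.lab = false  [f.ok > 18]
27. n1.mk = true  [A.depth > -10]
28. n1.lab = "qv"  ["qv"]
29. n1.env = false  [A.lab == true]
30. n0.mk = false  [S₀.ok == false]
31. n0.lab = "xx"  ["xx"]
32. n0.env = true  [S₁.mk and S₀.ok]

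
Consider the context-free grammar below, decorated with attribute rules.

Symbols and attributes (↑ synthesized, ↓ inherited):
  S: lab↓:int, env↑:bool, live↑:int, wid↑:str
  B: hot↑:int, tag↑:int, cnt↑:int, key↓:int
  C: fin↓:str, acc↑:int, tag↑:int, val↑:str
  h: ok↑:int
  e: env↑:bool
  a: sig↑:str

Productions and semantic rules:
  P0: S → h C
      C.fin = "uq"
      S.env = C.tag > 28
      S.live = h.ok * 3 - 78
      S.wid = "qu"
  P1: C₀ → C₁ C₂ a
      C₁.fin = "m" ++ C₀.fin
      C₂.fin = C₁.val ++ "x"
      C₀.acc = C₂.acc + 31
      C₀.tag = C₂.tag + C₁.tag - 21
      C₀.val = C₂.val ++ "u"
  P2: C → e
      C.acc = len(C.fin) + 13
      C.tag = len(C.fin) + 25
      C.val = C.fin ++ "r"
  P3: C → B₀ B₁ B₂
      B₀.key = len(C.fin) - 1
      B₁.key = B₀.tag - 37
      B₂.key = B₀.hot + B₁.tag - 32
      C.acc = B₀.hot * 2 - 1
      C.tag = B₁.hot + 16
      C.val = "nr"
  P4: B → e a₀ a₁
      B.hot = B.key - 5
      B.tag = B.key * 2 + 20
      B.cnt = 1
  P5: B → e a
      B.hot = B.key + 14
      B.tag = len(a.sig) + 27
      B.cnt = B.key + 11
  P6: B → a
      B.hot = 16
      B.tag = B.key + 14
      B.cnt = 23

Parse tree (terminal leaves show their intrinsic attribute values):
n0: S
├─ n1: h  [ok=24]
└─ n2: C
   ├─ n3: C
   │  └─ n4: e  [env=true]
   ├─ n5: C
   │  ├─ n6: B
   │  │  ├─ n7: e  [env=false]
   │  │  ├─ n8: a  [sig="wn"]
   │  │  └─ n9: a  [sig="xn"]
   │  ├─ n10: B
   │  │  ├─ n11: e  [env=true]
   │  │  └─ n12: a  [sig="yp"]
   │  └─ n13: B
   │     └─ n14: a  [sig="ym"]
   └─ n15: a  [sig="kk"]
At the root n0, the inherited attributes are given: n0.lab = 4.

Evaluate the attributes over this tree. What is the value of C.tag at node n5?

21

1. n0.lab = 4  [given at root]
2. n1.ok = 24  [terminal]
3. n2.fin = "uq"  ["uq"]
4. n3.fin = "muq"  ["m" ++ C₀.fin]
5. n4.env = true  [terminal]
6. n3.acc = 16  [len(C.fin) + 13]
7. n3.tag = 28  [len(C.fin) + 25]
8. n3.val = "muqr"  [C.fin ++ "r"]
9. n5.fin = "muqrx"  [C₁.val ++ "x"]
10. n6.key = 4  [len(C.fin) - 1]
11. n7.env = false  [terminal]
12. n8.sig = "wn"  [terminal]
13. n9.sig = "xn"  [terminal]
14. n6.hot = -1  [B.key - 5]
15. n6.tag = 28  [B.key * 2 + 20]
16. n6.cnt = 1  [1]
17. n10.key = -9  [B₀.tag - 37]
18. n11.env = true  [terminal]
19. n12.sig = "yp"  [terminal]
20. n10.hot = 5  [B.key + 14]
21. n10.tag = 29  [len(a.sig) + 27]
22. n10.cnt = 2  [B.key + 11]
23. n13.key = -4  [B₀.hot + B₁.tag - 32]
24. n14.sig = "ym"  [terminal]
25. n13.hot = 16  [16]
26. n13.tag = 10  [B.key + 14]
27. n13.cnt = 23  [23]
28. n5.acc = -3  [B₀.hot * 2 - 1]
29. n5.tag = 21  [B₁.hot + 16]
30. n5.val = "nr"  ["nr"]
31. n15.sig = "kk"  [terminal]
32. n2.acc = 28  [C₂.acc + 31]
33. n2.tag = 28  [C₂.tag + C₁.tag - 21]
34. n2.val = "nru"  [C₂.val ++ "u"]
35. n0.env = false  [C.tag > 28]
36. n0.live = -6  [h.ok * 3 - 78]
37. n0.wid = "qu"  ["qu"]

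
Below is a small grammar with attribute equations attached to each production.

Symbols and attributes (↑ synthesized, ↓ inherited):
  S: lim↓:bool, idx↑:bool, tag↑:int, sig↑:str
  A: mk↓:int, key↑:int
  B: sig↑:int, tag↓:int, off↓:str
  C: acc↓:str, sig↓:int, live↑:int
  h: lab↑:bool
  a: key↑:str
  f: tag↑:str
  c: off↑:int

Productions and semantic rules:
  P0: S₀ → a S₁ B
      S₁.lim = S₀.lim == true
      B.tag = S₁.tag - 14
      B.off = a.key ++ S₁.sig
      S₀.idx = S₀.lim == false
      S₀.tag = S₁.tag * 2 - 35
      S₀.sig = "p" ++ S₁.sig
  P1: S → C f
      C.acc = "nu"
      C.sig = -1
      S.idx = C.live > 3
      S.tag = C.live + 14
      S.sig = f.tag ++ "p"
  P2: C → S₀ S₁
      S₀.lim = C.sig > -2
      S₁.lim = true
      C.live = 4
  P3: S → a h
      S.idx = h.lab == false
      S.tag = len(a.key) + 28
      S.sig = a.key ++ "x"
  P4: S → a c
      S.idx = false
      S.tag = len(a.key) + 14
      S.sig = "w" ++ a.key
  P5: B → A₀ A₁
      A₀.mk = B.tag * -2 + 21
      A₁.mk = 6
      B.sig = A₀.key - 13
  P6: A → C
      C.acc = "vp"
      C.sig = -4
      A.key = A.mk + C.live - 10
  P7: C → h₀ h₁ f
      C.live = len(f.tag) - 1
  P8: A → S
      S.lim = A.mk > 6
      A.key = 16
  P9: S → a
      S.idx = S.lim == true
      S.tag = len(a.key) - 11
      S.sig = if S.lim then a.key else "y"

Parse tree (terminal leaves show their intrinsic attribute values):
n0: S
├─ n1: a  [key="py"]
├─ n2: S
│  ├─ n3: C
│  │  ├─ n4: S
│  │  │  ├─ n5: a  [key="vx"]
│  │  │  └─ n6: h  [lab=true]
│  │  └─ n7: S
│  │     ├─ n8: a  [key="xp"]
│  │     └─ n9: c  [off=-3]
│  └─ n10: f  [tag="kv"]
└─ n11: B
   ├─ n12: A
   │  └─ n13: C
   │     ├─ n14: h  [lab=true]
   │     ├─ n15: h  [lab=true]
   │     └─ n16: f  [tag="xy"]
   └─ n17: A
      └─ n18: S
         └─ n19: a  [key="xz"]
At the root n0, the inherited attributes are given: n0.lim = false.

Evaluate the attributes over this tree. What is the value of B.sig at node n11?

1. n0.lim = false  [given at root]
2. n1.key = "py"  [terminal]
3. n2.lim = false  [S₀.lim == true]
4. n3.acc = "nu"  ["nu"]
5. n3.sig = -1  [-1]
6. n4.lim = true  [C.sig > -2]
7. n5.key = "vx"  [terminal]
8. n6.lab = true  [terminal]
9. n4.idx = false  [h.lab == false]
10. n4.tag = 30  [len(a.key) + 28]
11. n4.sig = "vxx"  [a.key ++ "x"]
12. n7.lim = true  [true]
13. n8.key = "xp"  [terminal]
14. n9.off = -3  [terminal]
15. n7.idx = false  [false]
16. n7.tag = 16  [len(a.key) + 14]
17. n7.sig = "wxp"  ["w" ++ a.key]
18. n3.live = 4  [4]
19. n10.tag = "kv"  [terminal]
20. n2.idx = true  [C.live > 3]
21. n2.tag = 18  [C.live + 14]
22. n2.sig = "kvp"  [f.tag ++ "p"]
23. n11.tag = 4  [S₁.tag - 14]
24. n11.off = "pykvp"  [a.key ++ S₁.sig]
25. n12.mk = 13  [B.tag * -2 + 21]
26. n13.acc = "vp"  ["vp"]
27. n13.sig = -4  [-4]
28. n14.lab = true  [terminal]
29. n15.lab = true  [terminal]
30. n16.tag = "xy"  [terminal]
31. n13.live = 1  [len(f.tag) - 1]
32. n12.key = 4  [A.mk + C.live - 10]
33. n17.mk = 6  [6]
34. n18.lim = false  [A.mk > 6]
35. n19.key = "xz"  [terminal]
36. n18.idx = false  [S.lim == true]
37. n18.tag = -9  [len(a.key) - 11]
38. n18.sig = "y"  [if S.lim then a.key else "y"]
39. n17.key = 16  [16]
40. n11.sig = -9  [A₀.key - 13]
41. n0.idx = true  [S₀.lim == false]
42. n0.tag = 1  [S₁.tag * 2 - 35]
43. n0.sig = "pkvp"  ["p" ++ S₁.sig]

-9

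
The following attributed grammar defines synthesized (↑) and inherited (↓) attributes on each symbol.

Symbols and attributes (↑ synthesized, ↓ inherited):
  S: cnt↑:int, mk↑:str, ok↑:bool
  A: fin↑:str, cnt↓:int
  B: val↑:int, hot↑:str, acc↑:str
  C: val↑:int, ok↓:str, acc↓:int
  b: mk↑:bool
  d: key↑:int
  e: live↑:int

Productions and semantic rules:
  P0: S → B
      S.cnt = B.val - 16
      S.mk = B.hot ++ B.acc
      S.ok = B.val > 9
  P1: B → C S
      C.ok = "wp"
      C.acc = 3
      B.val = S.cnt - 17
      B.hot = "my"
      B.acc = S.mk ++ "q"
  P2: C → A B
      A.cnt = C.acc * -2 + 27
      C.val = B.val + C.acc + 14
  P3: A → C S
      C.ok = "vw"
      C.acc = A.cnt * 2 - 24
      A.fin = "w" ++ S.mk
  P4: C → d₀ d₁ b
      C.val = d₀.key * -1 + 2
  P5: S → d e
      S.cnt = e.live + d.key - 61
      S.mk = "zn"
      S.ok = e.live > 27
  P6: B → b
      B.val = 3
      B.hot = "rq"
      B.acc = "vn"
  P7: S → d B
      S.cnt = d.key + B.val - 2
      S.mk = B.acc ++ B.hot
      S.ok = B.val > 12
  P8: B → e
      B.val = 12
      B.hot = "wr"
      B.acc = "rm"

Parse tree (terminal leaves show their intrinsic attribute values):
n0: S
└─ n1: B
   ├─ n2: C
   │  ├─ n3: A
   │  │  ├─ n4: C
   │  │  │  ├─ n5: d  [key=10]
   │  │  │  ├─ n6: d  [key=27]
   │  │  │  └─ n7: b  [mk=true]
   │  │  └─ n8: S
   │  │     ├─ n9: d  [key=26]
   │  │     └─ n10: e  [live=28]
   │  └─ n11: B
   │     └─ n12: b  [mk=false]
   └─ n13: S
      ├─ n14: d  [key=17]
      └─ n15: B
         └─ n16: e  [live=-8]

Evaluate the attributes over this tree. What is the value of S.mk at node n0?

"myrmwrq"

1. n2.ok = "wp"  ["wp"]
2. n2.acc = 3  [3]
3. n3.cnt = 21  [C.acc * -2 + 27]
4. n4.ok = "vw"  ["vw"]
5. n4.acc = 18  [A.cnt * 2 - 24]
6. n5.key = 10  [terminal]
7. n6.key = 27  [terminal]
8. n7.mk = true  [terminal]
9. n4.val = -8  [d₀.key * -1 + 2]
10. n9.key = 26  [terminal]
11. n10.live = 28  [terminal]
12. n8.cnt = -7  [e.live + d.key - 61]
13. n8.mk = "zn"  ["zn"]
14. n8.ok = true  [e.live > 27]
15. n3.fin = "wzn"  ["w" ++ S.mk]
16. n12.mk = false  [terminal]
17. n11.val = 3  [3]
18. n11.hot = "rq"  ["rq"]
19. n11.acc = "vn"  ["vn"]
20. n2.val = 20  [B.val + C.acc + 14]
21. n14.key = 17  [terminal]
22. n16.live = -8  [terminal]
23. n15.val = 12  [12]
24. n15.hot = "wr"  ["wr"]
25. n15.acc = "rm"  ["rm"]
26. n13.cnt = 27  [d.key + B.val - 2]
27. n13.mk = "rmwr"  [B.acc ++ B.hot]
28. n13.ok = false  [B.val > 12]
29. n1.val = 10  [S.cnt - 17]
30. n1.hot = "my"  ["my"]
31. n1.acc = "rmwrq"  [S.mk ++ "q"]
32. n0.cnt = -6  [B.val - 16]
33. n0.mk = "myrmwrq"  [B.hot ++ B.acc]
34. n0.ok = true  [B.val > 9]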